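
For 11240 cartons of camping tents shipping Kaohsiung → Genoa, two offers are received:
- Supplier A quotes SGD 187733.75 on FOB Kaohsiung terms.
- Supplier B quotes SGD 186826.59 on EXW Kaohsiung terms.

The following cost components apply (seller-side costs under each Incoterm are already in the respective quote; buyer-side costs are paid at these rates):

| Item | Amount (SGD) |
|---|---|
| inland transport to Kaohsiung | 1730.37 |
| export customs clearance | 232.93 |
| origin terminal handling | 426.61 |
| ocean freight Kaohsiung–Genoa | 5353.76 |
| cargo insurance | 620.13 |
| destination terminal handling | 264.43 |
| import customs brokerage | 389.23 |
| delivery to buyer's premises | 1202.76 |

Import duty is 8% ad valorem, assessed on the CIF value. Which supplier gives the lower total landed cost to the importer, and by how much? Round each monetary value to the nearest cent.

Supplier A (FOB):
CIF value = FOB price + freight + insurance = 187733.75 + 5353.76 + 620.13 = 193707.64
Import duty = 193707.64 × 8% = 15496.61
Buyer bears (A): 5353.76 + 620.13 + 264.43 + 389.23 + 1202.76 = 7830.31
Landed cost (A) = invoice 187733.75 + 7830.31 + duty 15496.61 = 211060.67
Supplier B (EXW):
CIF value = EXW price + inland to port + export clearance + origin terminal + freight + insurance = 186826.59 + 1730.37 + 232.93 + 426.61 + 5353.76 + 620.13 = 195190.39
Import duty = 195190.39 × 8% = 15615.23
Buyer bears (B): 1730.37 + 232.93 + 426.61 + 5353.76 + 620.13 + 264.43 + 389.23 + 1202.76 = 10220.22
Landed cost (B) = invoice 186826.59 + 10220.22 + duty 15615.23 = 212662.04
Difference = |211060.67 − 212662.04| = 1601.37

Supplier A is cheaper by SGD 1601.37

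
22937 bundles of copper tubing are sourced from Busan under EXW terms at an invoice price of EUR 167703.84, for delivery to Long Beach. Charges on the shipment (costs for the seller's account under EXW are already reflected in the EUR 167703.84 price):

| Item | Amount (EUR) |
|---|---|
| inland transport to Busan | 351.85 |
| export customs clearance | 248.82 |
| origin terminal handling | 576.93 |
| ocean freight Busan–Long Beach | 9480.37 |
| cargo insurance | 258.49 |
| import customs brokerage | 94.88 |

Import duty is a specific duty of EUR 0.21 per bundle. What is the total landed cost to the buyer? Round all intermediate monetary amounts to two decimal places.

Total landed cost: EUR 183531.95

EXW: the seller makes goods available at their premises; the buyer bears all onward costs.
CIF value = EXW price + inland to port + export clearance + origin terminal + freight + insurance = 167703.84 + 351.85 + 248.82 + 576.93 + 9480.37 + 258.49 = 178620.30
Import duty = 22937 × 0.21 = 4816.77
Buyer bears: inland to port 351.85 + export clearance 248.82 + origin terminal 576.93 + freight 9480.37 + insurance 258.49 + brokerage 94.88 + duty 4816.77 = 15828.11
Landed cost = invoice 167703.84 + 15828.11 = 183531.95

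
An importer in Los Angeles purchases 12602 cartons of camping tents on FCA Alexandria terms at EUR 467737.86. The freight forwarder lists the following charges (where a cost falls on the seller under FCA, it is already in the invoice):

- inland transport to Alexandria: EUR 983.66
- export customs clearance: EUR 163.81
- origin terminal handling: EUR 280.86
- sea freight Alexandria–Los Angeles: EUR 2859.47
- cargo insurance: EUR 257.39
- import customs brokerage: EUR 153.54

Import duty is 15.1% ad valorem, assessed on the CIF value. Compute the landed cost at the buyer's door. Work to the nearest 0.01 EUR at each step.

Total landed cost: EUR 542430.59

FCA: the seller delivers export-cleared goods to the carrier; the buyer bears costs from that point.
Already in the invoice (seller's account under FCA): inland to port, export clearance — exclude.
CIF value = FCA price + origin terminal + freight + insurance = 467737.86 + 280.86 + 2859.47 + 257.39 = 471135.58
Import duty = 471135.58 × 15.1% = 71141.47
Buyer bears: origin terminal 280.86 + freight 2859.47 + insurance 257.39 + brokerage 153.54 + duty 71141.47 = 74692.73
Landed cost = invoice 467737.86 + 74692.73 = 542430.59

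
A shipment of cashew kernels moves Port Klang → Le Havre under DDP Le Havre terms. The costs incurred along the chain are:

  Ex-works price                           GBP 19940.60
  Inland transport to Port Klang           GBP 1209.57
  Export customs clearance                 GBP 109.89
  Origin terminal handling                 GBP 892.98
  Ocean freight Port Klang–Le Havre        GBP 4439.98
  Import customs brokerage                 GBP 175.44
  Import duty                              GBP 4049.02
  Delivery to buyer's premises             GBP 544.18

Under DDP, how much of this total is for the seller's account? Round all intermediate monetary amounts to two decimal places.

Seller's account: GBP 31361.66

DDP: the seller bears all costs including import duty.
Seller's account: goods 19940.60 + inland to port 1209.57 + export clearance 109.89 + origin terminal 892.98 + freight 4439.98 + brokerage 175.44 + duty 4049.02 + delivery 544.18 = 31361.66
Buyer's account: 0.00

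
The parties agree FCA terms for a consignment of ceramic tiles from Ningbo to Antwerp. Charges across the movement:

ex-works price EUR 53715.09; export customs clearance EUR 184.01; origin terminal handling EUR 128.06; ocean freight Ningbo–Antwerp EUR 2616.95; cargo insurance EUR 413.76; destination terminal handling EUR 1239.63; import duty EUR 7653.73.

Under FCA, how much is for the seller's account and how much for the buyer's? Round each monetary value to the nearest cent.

Seller: EUR 53899.10; buyer: EUR 12052.13

FCA: the seller delivers export-cleared goods to the carrier; the buyer bears costs from that point.
Seller's account: goods 53715.09 + export clearance 184.01 = 53899.10
Buyer's account: origin terminal 128.06 + freight 2616.95 + insurance 413.76 + destination terminal 1239.63 + duty 7653.73 = 12052.13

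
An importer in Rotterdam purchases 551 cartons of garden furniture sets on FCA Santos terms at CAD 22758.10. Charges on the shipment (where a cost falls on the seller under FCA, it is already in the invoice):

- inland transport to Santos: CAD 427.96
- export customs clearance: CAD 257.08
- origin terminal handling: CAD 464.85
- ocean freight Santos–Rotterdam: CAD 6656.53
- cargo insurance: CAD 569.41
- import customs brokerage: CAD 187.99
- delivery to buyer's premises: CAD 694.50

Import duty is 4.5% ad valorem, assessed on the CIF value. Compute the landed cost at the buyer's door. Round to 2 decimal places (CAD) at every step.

Total landed cost: CAD 32701.58

FCA: the seller delivers export-cleared goods to the carrier; the buyer bears costs from that point.
Already in the invoice (seller's account under FCA): inland to port, export clearance — exclude.
CIF value = FCA price + origin terminal + freight + insurance = 22758.10 + 464.85 + 6656.53 + 569.41 = 30448.89
Import duty = 30448.89 × 4.5% = 1370.20
Buyer bears: origin terminal 464.85 + freight 6656.53 + insurance 569.41 + brokerage 187.99 + delivery 694.50 + duty 1370.20 = 9943.48
Landed cost = invoice 22758.10 + 9943.48 = 32701.58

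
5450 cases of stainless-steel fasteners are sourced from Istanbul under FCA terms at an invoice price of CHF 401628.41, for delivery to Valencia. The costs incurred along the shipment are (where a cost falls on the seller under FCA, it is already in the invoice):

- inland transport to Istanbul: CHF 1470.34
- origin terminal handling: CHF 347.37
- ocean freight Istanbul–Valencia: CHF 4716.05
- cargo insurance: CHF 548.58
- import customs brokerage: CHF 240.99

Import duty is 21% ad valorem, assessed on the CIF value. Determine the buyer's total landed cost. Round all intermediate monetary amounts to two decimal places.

FCA: the seller delivers export-cleared goods to the carrier; the buyer bears costs from that point.
Already in the invoice (seller's account under FCA): inland to port — exclude.
CIF value = FCA price + origin terminal + freight + insurance = 401628.41 + 347.37 + 4716.05 + 548.58 = 407240.41
Import duty = 407240.41 × 21% = 85520.49
Buyer bears: origin terminal 347.37 + freight 4716.05 + insurance 548.58 + brokerage 240.99 + duty 85520.49 = 91373.48
Landed cost = invoice 401628.41 + 91373.48 = 493001.89

Total landed cost: CHF 493001.89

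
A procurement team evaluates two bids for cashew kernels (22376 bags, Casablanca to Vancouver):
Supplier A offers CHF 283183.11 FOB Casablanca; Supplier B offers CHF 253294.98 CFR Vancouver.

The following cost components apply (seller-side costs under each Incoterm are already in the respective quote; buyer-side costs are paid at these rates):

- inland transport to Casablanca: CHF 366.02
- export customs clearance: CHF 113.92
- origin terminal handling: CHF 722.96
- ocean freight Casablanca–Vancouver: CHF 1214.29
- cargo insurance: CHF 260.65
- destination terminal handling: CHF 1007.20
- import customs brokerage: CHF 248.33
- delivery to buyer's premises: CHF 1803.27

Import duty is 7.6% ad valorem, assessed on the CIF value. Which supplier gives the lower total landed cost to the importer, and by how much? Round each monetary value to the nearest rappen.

Supplier A (FOB):
CIF value = FOB price + freight + insurance = 283183.11 + 1214.29 + 260.65 = 284658.05
Import duty = 284658.05 × 7.6% = 21634.01
Buyer bears (A): 1214.29 + 260.65 + 1007.20 + 248.33 + 1803.27 = 4533.74
Landed cost (A) = invoice 283183.11 + 4533.74 + duty 21634.01 = 309350.86
Supplier B (CFR):
CIF value = CFR price + insurance = 253294.98 + 260.65 = 253555.63
Import duty = 253555.63 × 7.6% = 19270.23
Buyer bears (B): 260.65 + 1007.20 + 248.33 + 1803.27 = 3319.45
Landed cost (B) = invoice 253294.98 + 3319.45 + duty 19270.23 = 275884.66
Difference = |309350.86 − 275884.66| = 33466.20

Supplier B is cheaper by CHF 33466.20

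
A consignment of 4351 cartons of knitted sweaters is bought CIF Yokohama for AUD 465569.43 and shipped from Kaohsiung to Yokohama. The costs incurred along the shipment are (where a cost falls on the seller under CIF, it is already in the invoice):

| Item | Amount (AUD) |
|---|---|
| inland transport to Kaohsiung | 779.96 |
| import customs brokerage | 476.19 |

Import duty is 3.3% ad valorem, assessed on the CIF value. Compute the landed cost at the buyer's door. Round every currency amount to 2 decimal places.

Total landed cost: AUD 481409.41

CIF: the seller pays costs through ocean freight and marine insurance to the destination port.
Already in the invoice (seller's account under CIF): inland to port — exclude.
The CIF price already equals the CIF value: 465569.43
Import duty = 465569.43 × 3.3% = 15363.79
Buyer bears: brokerage 476.19 + duty 15363.79 = 15839.98
Landed cost = invoice 465569.43 + 15839.98 = 481409.41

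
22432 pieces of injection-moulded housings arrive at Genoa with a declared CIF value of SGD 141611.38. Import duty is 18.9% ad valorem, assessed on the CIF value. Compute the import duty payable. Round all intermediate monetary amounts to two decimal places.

Import duty = 141611.38 × 18.9% = 26764.55

Import duty: SGD 26764.55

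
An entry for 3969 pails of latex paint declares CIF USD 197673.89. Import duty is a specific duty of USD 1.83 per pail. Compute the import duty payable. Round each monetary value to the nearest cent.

Import duty: USD 7263.27

Import duty = 3969 × 1.83 = 7263.27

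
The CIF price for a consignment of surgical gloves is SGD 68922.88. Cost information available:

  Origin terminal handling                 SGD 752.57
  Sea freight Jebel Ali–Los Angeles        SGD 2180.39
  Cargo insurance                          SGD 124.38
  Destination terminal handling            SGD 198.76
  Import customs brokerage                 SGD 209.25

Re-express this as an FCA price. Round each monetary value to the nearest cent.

Not relevant to the conversion: destination terminal, brokerage — on the buyer under both terms; not part of either seller's price.
From CIF to FCA, the seller no longer bears: origin terminal, freight, insurance.
FCA price = 68922.88 − 752.57 − 2180.39 − 124.38 = 65865.54

FCA price: SGD 65865.54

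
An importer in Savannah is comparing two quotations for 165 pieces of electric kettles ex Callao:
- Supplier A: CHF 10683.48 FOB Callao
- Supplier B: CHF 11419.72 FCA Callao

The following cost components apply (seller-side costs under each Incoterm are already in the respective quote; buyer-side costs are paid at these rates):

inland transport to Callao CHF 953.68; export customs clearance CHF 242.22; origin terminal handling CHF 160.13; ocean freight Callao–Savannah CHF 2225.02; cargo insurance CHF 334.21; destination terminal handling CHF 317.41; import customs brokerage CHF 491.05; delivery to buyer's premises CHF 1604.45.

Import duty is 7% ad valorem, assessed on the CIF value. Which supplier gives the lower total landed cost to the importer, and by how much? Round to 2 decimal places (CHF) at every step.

Supplier A (FOB):
CIF value = FOB price + freight + insurance = 10683.48 + 2225.02 + 334.21 = 13242.71
Import duty = 13242.71 × 7% = 926.99
Buyer bears (A): 2225.02 + 334.21 + 317.41 + 491.05 + 1604.45 = 4972.14
Landed cost (A) = invoice 10683.48 + 4972.14 + duty 926.99 = 16582.61
Supplier B (FCA):
CIF value = FCA price + origin terminal + freight + insurance = 11419.72 + 160.13 + 2225.02 + 334.21 = 14139.08
Import duty = 14139.08 × 7% = 989.74
Buyer bears (B): 160.13 + 2225.02 + 334.21 + 317.41 + 491.05 + 1604.45 = 5132.27
Landed cost (B) = invoice 11419.72 + 5132.27 + duty 989.74 = 17541.73
Difference = |16582.61 − 17541.73| = 959.12

Supplier A is cheaper by CHF 959.12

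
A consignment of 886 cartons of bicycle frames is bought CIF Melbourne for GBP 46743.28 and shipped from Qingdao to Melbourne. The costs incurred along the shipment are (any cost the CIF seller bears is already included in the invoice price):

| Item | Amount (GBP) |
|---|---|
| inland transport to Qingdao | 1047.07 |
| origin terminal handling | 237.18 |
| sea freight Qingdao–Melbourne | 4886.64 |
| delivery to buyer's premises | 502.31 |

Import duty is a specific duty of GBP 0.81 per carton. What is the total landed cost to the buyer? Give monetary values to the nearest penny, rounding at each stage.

CIF: the seller pays costs through ocean freight and marine insurance to the destination port.
Already in the invoice (seller's account under CIF): inland to port, origin terminal, freight — exclude.
The CIF price already equals the CIF value: 46743.28
Import duty = 886 × 0.81 = 717.66
Buyer bears: delivery 502.31 + duty 717.66 = 1219.97
Landed cost = invoice 46743.28 + 1219.97 = 47963.25

Total landed cost: GBP 47963.25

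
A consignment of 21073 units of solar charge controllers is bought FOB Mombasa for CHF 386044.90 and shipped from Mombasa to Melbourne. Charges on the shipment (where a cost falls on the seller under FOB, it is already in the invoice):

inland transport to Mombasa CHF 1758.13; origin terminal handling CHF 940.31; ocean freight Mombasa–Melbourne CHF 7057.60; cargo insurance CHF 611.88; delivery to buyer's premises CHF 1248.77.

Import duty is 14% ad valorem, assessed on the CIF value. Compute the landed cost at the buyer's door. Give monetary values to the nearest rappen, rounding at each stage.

Total landed cost: CHF 450083.16

FOB: the seller bears costs until goods are on board at the origin port; the buyer bears freight, insurance and all costs thereafter.
Already in the invoice (seller's account under FOB): inland to port, origin terminal — exclude.
CIF value = FOB price + freight + insurance = 386044.90 + 7057.60 + 611.88 = 393714.38
Import duty = 393714.38 × 14% = 55120.01
Buyer bears: freight 7057.60 + insurance 611.88 + delivery 1248.77 + duty 55120.01 = 64038.26
Landed cost = invoice 386044.90 + 64038.26 = 450083.16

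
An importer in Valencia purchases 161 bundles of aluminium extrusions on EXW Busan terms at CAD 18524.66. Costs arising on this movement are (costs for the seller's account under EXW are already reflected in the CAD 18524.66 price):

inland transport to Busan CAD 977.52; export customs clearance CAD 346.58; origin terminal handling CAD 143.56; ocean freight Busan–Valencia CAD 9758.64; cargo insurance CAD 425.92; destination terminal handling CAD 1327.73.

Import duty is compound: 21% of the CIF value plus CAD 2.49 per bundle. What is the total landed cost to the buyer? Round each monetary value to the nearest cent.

EXW: the seller makes goods available at their premises; the buyer bears all onward costs.
CIF value = EXW price + inland to port + export clearance + origin terminal + freight + insurance = 18524.66 + 977.52 + 346.58 + 143.56 + 9758.64 + 425.92 = 30176.88
Ad valorem component: 30176.88 × 21% = 6337.14
Specific component: 161 × 2.49 = 400.89
Import duty = 6337.14 + 400.89 = 6738.03
Buyer bears: inland to port 977.52 + export clearance 346.58 + origin terminal 143.56 + freight 9758.64 + insurance 425.92 + destination terminal 1327.73 + duty 6738.03 = 19717.98
Landed cost = invoice 18524.66 + 19717.98 = 38242.64

Total landed cost: CAD 38242.64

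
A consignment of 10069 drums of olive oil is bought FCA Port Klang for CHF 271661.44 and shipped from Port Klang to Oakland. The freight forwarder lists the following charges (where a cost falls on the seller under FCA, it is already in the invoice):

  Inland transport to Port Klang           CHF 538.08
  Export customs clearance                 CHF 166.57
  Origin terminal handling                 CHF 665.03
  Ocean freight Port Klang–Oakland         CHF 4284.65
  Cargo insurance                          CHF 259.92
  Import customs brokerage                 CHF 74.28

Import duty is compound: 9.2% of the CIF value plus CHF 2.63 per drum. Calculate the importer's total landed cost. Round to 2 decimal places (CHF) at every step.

FCA: the seller delivers export-cleared goods to the carrier; the buyer bears costs from that point.
Already in the invoice (seller's account under FCA): inland to port, export clearance — exclude.
CIF value = FCA price + origin terminal + freight + insurance = 271661.44 + 665.03 + 4284.65 + 259.92 = 276871.04
Ad valorem component: 276871.04 × 9.2% = 25472.14
Specific component: 10069 × 2.63 = 26481.47
Import duty = 25472.14 + 26481.47 = 51953.61
Buyer bears: origin terminal 665.03 + freight 4284.65 + insurance 259.92 + brokerage 74.28 + duty 51953.61 = 57237.49
Landed cost = invoice 271661.44 + 57237.49 = 328898.93

Total landed cost: CHF 328898.93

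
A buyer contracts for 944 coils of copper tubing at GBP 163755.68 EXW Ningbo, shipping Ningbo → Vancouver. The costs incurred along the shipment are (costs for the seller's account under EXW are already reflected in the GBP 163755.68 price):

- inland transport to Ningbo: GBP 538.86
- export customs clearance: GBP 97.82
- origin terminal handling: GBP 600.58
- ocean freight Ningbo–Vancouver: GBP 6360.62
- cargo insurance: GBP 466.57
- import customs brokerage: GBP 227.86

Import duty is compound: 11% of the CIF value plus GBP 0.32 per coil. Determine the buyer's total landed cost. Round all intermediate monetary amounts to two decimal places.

EXW: the seller makes goods available at their premises; the buyer bears all onward costs.
CIF value = EXW price + inland to port + export clearance + origin terminal + freight + insurance = 163755.68 + 538.86 + 97.82 + 600.58 + 6360.62 + 466.57 = 171820.13
Ad valorem component: 171820.13 × 11% = 18900.21
Specific component: 944 × 0.32 = 302.08
Import duty = 18900.21 + 302.08 = 19202.29
Buyer bears: inland to port 538.86 + export clearance 97.82 + origin terminal 600.58 + freight 6360.62 + insurance 466.57 + brokerage 227.86 + duty 19202.29 = 27494.60
Landed cost = invoice 163755.68 + 27494.60 = 191250.28

Total landed cost: GBP 191250.28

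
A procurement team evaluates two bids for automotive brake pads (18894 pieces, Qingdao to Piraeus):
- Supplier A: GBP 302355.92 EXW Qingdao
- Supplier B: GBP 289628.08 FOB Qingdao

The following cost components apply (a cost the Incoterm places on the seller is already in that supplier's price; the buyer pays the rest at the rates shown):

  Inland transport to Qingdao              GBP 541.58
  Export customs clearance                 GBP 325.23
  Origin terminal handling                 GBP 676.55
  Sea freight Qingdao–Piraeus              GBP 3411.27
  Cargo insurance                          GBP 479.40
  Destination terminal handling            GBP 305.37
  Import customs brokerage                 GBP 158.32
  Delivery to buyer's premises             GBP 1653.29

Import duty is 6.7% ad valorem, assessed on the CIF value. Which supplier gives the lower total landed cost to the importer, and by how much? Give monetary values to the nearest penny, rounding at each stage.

Supplier B is cheaper by GBP 15227.37

Supplier A (EXW):
CIF value = EXW price + inland to port + export clearance + origin terminal + freight + insurance = 302355.92 + 541.58 + 325.23 + 676.55 + 3411.27 + 479.40 = 307789.95
Import duty = 307789.95 × 6.7% = 20621.93
Buyer bears (A): 541.58 + 325.23 + 676.55 + 3411.27 + 479.40 + 305.37 + 158.32 + 1653.29 = 7551.01
Landed cost (A) = invoice 302355.92 + 7551.01 + duty 20621.93 = 330528.86
Supplier B (FOB):
CIF value = FOB price + freight + insurance = 289628.08 + 3411.27 + 479.40 = 293518.75
Import duty = 293518.75 × 6.7% = 19665.76
Buyer bears (B): 3411.27 + 479.40 + 305.37 + 158.32 + 1653.29 = 6007.65
Landed cost (B) = invoice 289628.08 + 6007.65 + duty 19665.76 = 315301.49
Difference = |330528.86 − 315301.49| = 15227.37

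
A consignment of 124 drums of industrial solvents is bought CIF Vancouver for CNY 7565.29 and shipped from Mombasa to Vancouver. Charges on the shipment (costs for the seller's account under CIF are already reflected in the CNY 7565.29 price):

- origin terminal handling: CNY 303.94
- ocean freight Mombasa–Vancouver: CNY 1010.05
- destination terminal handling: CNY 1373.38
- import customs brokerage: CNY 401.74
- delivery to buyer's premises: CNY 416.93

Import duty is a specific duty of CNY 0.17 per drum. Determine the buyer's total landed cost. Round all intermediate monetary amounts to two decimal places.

CIF: the seller pays costs through ocean freight and marine insurance to the destination port.
Already in the invoice (seller's account under CIF): origin terminal, freight — exclude.
The CIF price already equals the CIF value: 7565.29
Import duty = 124 × 0.17 = 21.08
Buyer bears: destination terminal 1373.38 + brokerage 401.74 + delivery 416.93 + duty 21.08 = 2213.13
Landed cost = invoice 7565.29 + 2213.13 = 9778.42

Total landed cost: CNY 9778.42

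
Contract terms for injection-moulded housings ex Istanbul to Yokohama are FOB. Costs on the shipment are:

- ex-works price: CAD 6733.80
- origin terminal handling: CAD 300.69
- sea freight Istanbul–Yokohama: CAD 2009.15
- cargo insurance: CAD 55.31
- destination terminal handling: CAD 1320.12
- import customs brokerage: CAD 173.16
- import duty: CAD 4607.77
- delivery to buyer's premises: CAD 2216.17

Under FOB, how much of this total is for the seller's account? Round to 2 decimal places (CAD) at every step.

Seller's account: CAD 7034.49

FOB: the seller bears costs until goods are on board at the origin port; the buyer bears freight, insurance and all costs thereafter.
Seller's account: goods 6733.80 + origin terminal 300.69 = 7034.49
Buyer's account: freight 2009.15 + insurance 55.31 + destination terminal 1320.12 + brokerage 173.16 + duty 4607.77 + delivery 2216.17 = 10381.68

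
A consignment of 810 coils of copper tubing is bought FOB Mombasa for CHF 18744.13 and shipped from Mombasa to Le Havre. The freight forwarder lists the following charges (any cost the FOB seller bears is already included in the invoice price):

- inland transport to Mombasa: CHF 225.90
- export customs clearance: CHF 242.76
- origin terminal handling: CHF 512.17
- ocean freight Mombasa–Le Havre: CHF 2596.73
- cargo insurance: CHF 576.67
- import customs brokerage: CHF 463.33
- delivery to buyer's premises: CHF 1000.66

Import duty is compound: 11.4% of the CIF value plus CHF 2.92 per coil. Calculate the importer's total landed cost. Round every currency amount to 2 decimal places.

Total landed cost: CHF 28245.32

FOB: the seller bears costs until goods are on board at the origin port; the buyer bears freight, insurance and all costs thereafter.
Already in the invoice (seller's account under FOB): inland to port, export clearance, origin terminal — exclude.
CIF value = FOB price + freight + insurance = 18744.13 + 2596.73 + 576.67 = 21917.53
Ad valorem component: 21917.53 × 11.4% = 2498.60
Specific component: 810 × 2.92 = 2365.20
Import duty = 2498.60 + 2365.20 = 4863.80
Buyer bears: freight 2596.73 + insurance 576.67 + brokerage 463.33 + delivery 1000.66 + duty 4863.80 = 9501.19
Landed cost = invoice 18744.13 + 9501.19 = 28245.32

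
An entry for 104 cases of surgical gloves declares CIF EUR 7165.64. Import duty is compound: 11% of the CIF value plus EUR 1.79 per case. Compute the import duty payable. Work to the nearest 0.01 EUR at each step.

Import duty: EUR 974.38

Ad valorem component: 7165.64 × 11% = 788.22
Specific component: 104 × 1.79 = 186.16
Import duty = 788.22 + 186.16 = 974.38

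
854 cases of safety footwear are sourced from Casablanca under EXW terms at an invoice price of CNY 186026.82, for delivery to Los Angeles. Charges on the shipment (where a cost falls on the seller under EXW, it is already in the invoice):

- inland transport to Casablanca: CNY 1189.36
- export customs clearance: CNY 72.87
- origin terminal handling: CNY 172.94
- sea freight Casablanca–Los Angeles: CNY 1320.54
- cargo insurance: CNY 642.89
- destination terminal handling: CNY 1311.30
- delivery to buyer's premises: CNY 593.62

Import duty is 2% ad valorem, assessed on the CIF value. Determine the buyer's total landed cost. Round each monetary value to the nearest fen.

Total landed cost: CNY 195118.85

EXW: the seller makes goods available at their premises; the buyer bears all onward costs.
CIF value = EXW price + inland to port + export clearance + origin terminal + freight + insurance = 186026.82 + 1189.36 + 72.87 + 172.94 + 1320.54 + 642.89 = 189425.42
Import duty = 189425.42 × 2% = 3788.51
Buyer bears: inland to port 1189.36 + export clearance 72.87 + origin terminal 172.94 + freight 1320.54 + insurance 642.89 + destination terminal 1311.30 + delivery 593.62 + duty 3788.51 = 9092.03
Landed cost = invoice 186026.82 + 9092.03 = 195118.85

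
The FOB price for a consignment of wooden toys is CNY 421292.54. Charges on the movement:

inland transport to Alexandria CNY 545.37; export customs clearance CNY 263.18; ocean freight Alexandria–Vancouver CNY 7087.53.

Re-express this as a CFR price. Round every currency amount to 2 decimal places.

CFR price: CNY 428380.07

Not relevant to the conversion: export clearance, inland to port — on the seller under both FOB and CFR; already in the FOB price and stays in the CFR price.
From FOB to CFR, the seller additionally bears: freight.
CFR price = 421292.54 + 7087.53 = 428380.07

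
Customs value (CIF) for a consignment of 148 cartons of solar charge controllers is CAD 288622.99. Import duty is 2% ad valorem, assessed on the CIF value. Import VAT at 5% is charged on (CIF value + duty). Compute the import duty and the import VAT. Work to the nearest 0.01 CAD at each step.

Import duty = 288622.99 × 2% = 5772.46
VAT base = CIF + duty = 288622.99 + 5772.46 = 294395.45
Import VAT = 294395.45 × 5% = 14719.77

Import duty: CAD 5772.46; import VAT: CAD 14719.77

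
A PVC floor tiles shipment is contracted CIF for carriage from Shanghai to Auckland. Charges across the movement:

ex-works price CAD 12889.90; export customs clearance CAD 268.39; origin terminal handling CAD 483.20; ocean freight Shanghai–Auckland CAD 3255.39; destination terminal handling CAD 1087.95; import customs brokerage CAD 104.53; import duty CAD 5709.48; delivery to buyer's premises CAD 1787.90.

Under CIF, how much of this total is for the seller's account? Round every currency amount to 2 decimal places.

Seller's account: CAD 16896.88

CIF: the seller pays costs through ocean freight and marine insurance to the destination port.
Seller's account: goods 12889.90 + export clearance 268.39 + origin terminal 483.20 + freight 3255.39 = 16896.88
Buyer's account: destination terminal 1087.95 + brokerage 104.53 + duty 5709.48 + delivery 1787.90 = 8689.86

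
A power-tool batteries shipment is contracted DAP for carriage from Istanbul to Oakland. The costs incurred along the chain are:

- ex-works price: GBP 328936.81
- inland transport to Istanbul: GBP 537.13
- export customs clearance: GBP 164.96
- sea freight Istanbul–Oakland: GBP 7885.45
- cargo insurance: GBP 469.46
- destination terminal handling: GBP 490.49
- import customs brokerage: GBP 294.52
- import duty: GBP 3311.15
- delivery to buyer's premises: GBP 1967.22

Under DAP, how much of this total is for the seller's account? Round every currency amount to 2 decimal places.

DAP: the seller bears all costs to the named destination except import duty and clearance.
Seller's account: goods 328936.81 + inland to port 537.13 + export clearance 164.96 + freight 7885.45 + insurance 469.46 + destination terminal 490.49 + delivery 1967.22 = 340451.52
Buyer's account: brokerage 294.52 + duty 3311.15 = 3605.67

Seller's account: GBP 340451.52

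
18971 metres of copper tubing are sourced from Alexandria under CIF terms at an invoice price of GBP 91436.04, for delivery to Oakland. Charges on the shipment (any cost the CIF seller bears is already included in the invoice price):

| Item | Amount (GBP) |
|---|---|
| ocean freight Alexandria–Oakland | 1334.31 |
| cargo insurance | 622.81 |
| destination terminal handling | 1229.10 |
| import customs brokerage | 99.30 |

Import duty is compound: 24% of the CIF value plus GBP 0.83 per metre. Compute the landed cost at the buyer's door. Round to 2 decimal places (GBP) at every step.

CIF: the seller pays costs through ocean freight and marine insurance to the destination port.
Already in the invoice (seller's account under CIF): freight, insurance — exclude.
The CIF price already equals the CIF value: 91436.04
Ad valorem component: 91436.04 × 24% = 21944.65
Specific component: 18971 × 0.83 = 15745.93
Import duty = 21944.65 + 15745.93 = 37690.58
Buyer bears: destination terminal 1229.10 + brokerage 99.30 + duty 37690.58 = 39018.98
Landed cost = invoice 91436.04 + 39018.98 = 130455.02

Total landed cost: GBP 130455.02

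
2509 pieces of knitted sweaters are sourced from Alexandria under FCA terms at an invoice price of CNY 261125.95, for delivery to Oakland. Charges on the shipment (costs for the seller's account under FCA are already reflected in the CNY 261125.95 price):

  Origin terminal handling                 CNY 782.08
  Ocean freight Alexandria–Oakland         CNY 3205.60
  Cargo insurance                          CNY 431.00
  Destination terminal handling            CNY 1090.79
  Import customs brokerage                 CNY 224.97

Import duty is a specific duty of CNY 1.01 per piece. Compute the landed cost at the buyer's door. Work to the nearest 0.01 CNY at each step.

FCA: the seller delivers export-cleared goods to the carrier; the buyer bears costs from that point.
CIF value = FCA price + origin terminal + freight + insurance = 261125.95 + 782.08 + 3205.60 + 431.00 = 265544.63
Import duty = 2509 × 1.01 = 2534.09
Buyer bears: origin terminal 782.08 + freight 3205.60 + insurance 431.00 + destination terminal 1090.79 + brokerage 224.97 + duty 2534.09 = 8268.53
Landed cost = invoice 261125.95 + 8268.53 = 269394.48

Total landed cost: CNY 269394.48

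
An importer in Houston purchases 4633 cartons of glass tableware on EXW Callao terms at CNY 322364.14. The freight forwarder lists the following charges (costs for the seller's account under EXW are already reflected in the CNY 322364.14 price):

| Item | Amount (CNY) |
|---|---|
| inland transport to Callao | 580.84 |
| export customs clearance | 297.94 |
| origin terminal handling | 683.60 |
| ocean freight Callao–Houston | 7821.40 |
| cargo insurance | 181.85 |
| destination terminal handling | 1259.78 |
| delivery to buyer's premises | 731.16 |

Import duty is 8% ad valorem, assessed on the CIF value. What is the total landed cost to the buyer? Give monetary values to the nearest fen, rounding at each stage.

EXW: the seller makes goods available at their premises; the buyer bears all onward costs.
CIF value = EXW price + inland to port + export clearance + origin terminal + freight + insurance = 322364.14 + 580.84 + 297.94 + 683.60 + 7821.40 + 181.85 = 331929.77
Import duty = 331929.77 × 8% = 26554.38
Buyer bears: inland to port 580.84 + export clearance 297.94 + origin terminal 683.60 + freight 7821.40 + insurance 181.85 + destination terminal 1259.78 + delivery 731.16 + duty 26554.38 = 38110.95
Landed cost = invoice 322364.14 + 38110.95 = 360475.09

Total landed cost: CNY 360475.09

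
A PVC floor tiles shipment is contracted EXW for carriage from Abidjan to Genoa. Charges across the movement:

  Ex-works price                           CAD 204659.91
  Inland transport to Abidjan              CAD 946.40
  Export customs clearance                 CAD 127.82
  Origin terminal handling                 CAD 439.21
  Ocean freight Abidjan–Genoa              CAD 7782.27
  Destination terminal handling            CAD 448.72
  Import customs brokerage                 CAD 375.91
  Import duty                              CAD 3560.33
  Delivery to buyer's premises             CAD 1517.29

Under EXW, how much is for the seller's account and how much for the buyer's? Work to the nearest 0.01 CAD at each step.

Seller: CAD 204659.91; buyer: CAD 15197.95

EXW: the seller makes goods available at their premises; the buyer bears all onward costs.
Seller's account: goods 204659.91 = 204659.91
Buyer's account: inland to port 946.40 + export clearance 127.82 + origin terminal 439.21 + freight 7782.27 + destination terminal 448.72 + brokerage 375.91 + duty 3560.33 + delivery 1517.29 = 15197.95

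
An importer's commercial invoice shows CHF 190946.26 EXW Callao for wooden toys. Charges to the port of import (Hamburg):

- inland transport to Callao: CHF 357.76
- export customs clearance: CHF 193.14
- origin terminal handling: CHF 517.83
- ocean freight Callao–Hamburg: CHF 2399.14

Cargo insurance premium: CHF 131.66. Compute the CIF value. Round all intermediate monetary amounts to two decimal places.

CIF = EXW price + pre-shipment costs + freight + insurance
CIF = 190946.26 + 357.76 + 193.14 + 517.83 + 2399.14 + 131.66 = 194545.79

CIF value: CHF 194545.79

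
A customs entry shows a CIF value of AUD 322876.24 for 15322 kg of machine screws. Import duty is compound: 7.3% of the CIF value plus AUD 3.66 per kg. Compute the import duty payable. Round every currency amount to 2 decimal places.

Ad valorem component: 322876.24 × 7.3% = 23569.97
Specific component: 15322 × 3.66 = 56078.52
Import duty = 23569.97 + 56078.52 = 79648.49

Import duty: AUD 79648.49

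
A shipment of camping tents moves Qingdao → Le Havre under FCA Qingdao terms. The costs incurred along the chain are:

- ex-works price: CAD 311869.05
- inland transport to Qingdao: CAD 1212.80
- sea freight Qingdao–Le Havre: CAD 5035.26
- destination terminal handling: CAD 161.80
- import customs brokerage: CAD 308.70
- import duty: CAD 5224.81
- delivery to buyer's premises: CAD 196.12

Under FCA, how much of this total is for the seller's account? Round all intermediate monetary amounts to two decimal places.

FCA: the seller delivers export-cleared goods to the carrier; the buyer bears costs from that point.
Seller's account: goods 311869.05 + inland to port 1212.80 = 313081.85
Buyer's account: freight 5035.26 + destination terminal 161.80 + brokerage 308.70 + duty 5224.81 + delivery 196.12 = 10926.69

Seller's account: CAD 313081.85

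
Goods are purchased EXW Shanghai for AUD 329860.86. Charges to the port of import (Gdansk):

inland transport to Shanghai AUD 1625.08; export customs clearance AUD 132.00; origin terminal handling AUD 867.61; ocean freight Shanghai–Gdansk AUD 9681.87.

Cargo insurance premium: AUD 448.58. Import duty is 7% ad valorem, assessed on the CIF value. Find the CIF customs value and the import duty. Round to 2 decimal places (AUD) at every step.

CIF = EXW price + pre-shipment costs + freight + insurance
CIF = 329860.86 + 1625.08 + 132.00 + 867.61 + 9681.87 + 448.58 = 342616.00
Import duty = 342616.00 × 7% = 23983.12

CIF value: AUD 342616.00; import duty: AUD 23983.12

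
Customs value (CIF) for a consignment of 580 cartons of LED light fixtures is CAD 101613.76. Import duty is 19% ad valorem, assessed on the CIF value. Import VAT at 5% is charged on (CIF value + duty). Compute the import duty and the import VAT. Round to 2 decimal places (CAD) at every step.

Import duty = 101613.76 × 19% = 19306.61
VAT base = CIF + duty = 101613.76 + 19306.61 = 120920.37
Import VAT = 120920.37 × 5% = 6046.02

Import duty: CAD 19306.61; import VAT: CAD 6046.02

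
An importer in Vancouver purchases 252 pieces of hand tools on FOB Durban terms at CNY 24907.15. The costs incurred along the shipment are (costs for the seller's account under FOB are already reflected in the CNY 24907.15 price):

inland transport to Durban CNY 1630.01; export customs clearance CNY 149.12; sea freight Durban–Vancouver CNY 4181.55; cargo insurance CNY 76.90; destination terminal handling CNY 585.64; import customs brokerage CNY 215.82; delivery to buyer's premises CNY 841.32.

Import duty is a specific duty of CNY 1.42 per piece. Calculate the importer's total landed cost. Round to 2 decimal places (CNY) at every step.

Total landed cost: CNY 31166.22

FOB: the seller bears costs until goods are on board at the origin port; the buyer bears freight, insurance and all costs thereafter.
Already in the invoice (seller's account under FOB): inland to port, export clearance — exclude.
CIF value = FOB price + freight + insurance = 24907.15 + 4181.55 + 76.90 = 29165.60
Import duty = 252 × 1.42 = 357.84
Buyer bears: freight 4181.55 + insurance 76.90 + destination terminal 585.64 + brokerage 215.82 + delivery 841.32 + duty 357.84 = 6259.07
Landed cost = invoice 24907.15 + 6259.07 = 31166.22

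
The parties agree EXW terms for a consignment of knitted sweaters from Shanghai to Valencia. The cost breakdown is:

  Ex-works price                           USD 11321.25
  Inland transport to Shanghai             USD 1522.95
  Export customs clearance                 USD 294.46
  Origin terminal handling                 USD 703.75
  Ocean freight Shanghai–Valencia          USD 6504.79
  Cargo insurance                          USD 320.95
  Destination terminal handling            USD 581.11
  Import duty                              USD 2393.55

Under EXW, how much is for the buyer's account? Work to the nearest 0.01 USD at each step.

EXW: the seller makes goods available at their premises; the buyer bears all onward costs.
Seller's account: goods 11321.25 = 11321.25
Buyer's account: inland to port 1522.95 + export clearance 294.46 + origin terminal 703.75 + freight 6504.79 + insurance 320.95 + destination terminal 581.11 + duty 2393.55 = 12321.56

Buyer's account: USD 12321.56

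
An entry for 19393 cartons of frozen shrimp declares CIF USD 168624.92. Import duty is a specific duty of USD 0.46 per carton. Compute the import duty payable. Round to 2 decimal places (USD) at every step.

Import duty = 19393 × 0.46 = 8920.78

Import duty: USD 8920.78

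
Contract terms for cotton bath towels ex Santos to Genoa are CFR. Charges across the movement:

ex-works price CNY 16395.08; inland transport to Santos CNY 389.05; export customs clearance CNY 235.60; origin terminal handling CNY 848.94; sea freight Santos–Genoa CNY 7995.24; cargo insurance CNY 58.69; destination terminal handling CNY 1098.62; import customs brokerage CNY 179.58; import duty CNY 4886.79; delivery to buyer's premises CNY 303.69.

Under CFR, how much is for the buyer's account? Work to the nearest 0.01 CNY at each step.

CFR: the seller pays costs through ocean freight to the destination port, but not insurance.
Seller's account: goods 16395.08 + inland to port 389.05 + export clearance 235.60 + origin terminal 848.94 + freight 7995.24 = 25863.91
Buyer's account: insurance 58.69 + destination terminal 1098.62 + brokerage 179.58 + duty 4886.79 + delivery 303.69 = 6527.37

Buyer's account: CNY 6527.37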